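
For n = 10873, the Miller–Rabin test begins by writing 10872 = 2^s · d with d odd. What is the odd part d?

Halving: 10872 → 5436 → 2718 → 1359; 1359 is odd.
So 10872 = 2^3 · 1359.

1359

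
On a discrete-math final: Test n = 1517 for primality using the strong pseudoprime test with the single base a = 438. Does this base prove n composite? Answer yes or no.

yes

n − 1 = 1516 = 2^2 · 379, so s = 2 and d = 379.
x_0 = 438^379 mod 1517 = 265.
x_0 is neither 1 nor 1516, so continue squaring.
x_1 = 265^2 mod 1517 = 443.
Reached i = s−1 = 1 without hitting −1: 438 is a Miller–Rabin witness and 1517 is composite.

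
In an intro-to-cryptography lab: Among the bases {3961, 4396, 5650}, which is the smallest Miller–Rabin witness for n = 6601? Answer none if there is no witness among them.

n − 1 = 6600 = 2^3 · 825, so s = 3 and d = 825.
Base 3961: x_0 = 3961^825 mod 6601 = 6600. x_0 = 6600 ≡ −1, so 3961 is not a witness.
Base 4396: x_0 = 4396^825 mod 6601 = 5544. x_0 is neither 1 nor 6600, so continue squaring. x_1 = 5544^2 mod 6601 = 1680. x_2 = 1680^2 mod 6601 = 3773. Reached i = s−1 = 2 without hitting −1: 4396 is a Miller–Rabin witness and 6601 is composite.
Base 5650: x_0 = 5650^825 mod 6601 = 3886. x_0 is neither 1 nor 6600, so continue squaring. x_1 = 3886^2 mod 6601 = 4509. x_2 = 4509^2 mod 6601 = 1. x_2 = 1 but x_1 ≠ ±1, a nontrivial square root of 1 — 5650 is a witness and 6601 is composite.
The smallest witness among the given bases is 4396.

4396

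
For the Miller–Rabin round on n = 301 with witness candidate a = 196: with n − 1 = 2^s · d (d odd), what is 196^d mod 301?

35

n − 1 = 300 = 2^2 · 75, so s = 2 and d = 75.
196^75 mod 301 = 35.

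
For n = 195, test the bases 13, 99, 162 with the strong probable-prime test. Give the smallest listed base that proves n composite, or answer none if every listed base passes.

n − 1 = 194 = 2^1 · 97, so s = 1 and d = 97.
Base 13: x_0 = 13^97 mod 195 = 13. x_0 ∉ {1, 194} and s = 1, so 13 is a Miller–Rabin witness and 195 is composite.
Base 99: x_0 = 99^97 mod 195 = 99. x_0 ∉ {1, 194} and s = 1, so 99 is a Miller–Rabin witness and 195 is composite.
Base 162: x_0 = 162^97 mod 195 = 162. x_0 ∉ {1, 194} and s = 1, so 162 is a Miller–Rabin witness and 195 is composite.
The smallest witness among the given bases is 13.

13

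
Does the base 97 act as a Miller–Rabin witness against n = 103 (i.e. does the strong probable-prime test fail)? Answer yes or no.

n − 1 = 102 = 2^1 · 51, so s = 1 and d = 51.
Repeated squaring mod 103: 97^1 ≡ 97, 97^2 ≡ 36, 97^4 ≡ 60, 97^8 ≡ 98, 97^16 ≡ 25, 97^32 ≡ 7.
51 = 32 + 16 + 2 + 1, so 97^51 ≡ 7·25·36·97 ≡ 1 (mod 103).
x_0 = 97^51 mod 103 = 1.
x_0 = 1, so 97 is not a witness.

no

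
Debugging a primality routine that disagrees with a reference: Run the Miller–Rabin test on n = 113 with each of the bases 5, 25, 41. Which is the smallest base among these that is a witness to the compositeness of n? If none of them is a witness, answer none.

none

n − 1 = 112 = 2^4 · 7, so s = 4 and d = 7.
Base 5: x_0 = 5^7 mod 113 = 42. x_0 is neither 1 nor 112, so continue squaring. x_1 = 42^2 mod 113 = 69. x_2 = 69^2 mod 113 = 15. x_3 = 15^2 mod 113 = 112. x_3 ≡ −1, so 5 is not a witness.
Base 25: x_0 = 25^7 mod 113 = 69. x_0 is neither 1 nor 112, so continue squaring. x_1 = 69^2 mod 113 = 15. x_2 = 15^2 mod 113 = 112. x_2 ≡ −1, so 25 is not a witness.
Base 41: x_0 = 41^7 mod 113 = 44. x_0 is neither 1 nor 112, so continue squaring. x_1 = 44^2 mod 113 = 15. x_2 = 15^2 mod 113 = 112. x_2 ≡ −1, so 41 is not a witness.
No listed base is a witness for 113.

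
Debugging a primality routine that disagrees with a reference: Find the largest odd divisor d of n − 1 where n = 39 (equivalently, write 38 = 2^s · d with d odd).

19

Halving: 38 → 19; 19 is odd.
So 38 = 2^1 · 19.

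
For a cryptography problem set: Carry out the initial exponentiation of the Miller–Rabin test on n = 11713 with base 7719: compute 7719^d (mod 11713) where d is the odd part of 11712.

5849

n − 1 = 11712 = 2^6 · 183, so s = 6 and d = 183.
By repeated squaring, 7719^183 ≡ 5849 (mod 11713).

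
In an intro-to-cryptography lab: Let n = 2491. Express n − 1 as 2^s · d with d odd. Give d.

Halving: 2490 → 1245; 1245 is odd.
So 2490 = 2^1 · 1245.

1245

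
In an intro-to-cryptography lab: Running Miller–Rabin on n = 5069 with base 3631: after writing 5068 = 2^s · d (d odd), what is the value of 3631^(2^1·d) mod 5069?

n − 1 = 5068 = 2^2 · 1267, so s = 2 and d = 1267.
x_0 = 3631^1267 mod 5069 = 5050.
x_1 = 5050^2 mod 5069 = 361.

361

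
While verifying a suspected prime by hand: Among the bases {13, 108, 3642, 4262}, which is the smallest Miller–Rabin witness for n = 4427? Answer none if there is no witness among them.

n − 1 = 4426 = 2^1 · 2213, so s = 1 and d = 2213.
Base 13: x_0 = 13^2213 mod 4427 = 896. x_0 ∉ {1, 4426} and s = 1, so 13 is a Miller–Rabin witness and 4427 is composite.
Base 108: x_0 = 108^2213 mod 4427 = 4297. x_0 ∉ {1, 4426} and s = 1, so 108 is a Miller–Rabin witness and 4427 is composite.
Base 3642: x_0 = 3642^2213 mod 4427 = 1238. x_0 ∉ {1, 4426} and s = 1, so 3642 is a Miller–Rabin witness and 4427 is composite.
Base 4262: x_0 = 4262^2213 mod 4427 = 149. x_0 ∉ {1, 4426} and s = 1, so 4262 is a Miller–Rabin witness and 4427 is composite.
The smallest witness among the given bases is 13.

13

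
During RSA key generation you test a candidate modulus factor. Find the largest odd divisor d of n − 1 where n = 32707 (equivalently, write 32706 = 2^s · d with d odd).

Halving: 32706 → 16353; 16353 is odd.
So 32706 = 2^1 · 16353.

16353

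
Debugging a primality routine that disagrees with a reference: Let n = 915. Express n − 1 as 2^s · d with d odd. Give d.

457

Halving: 914 → 457; 457 is odd.
So 914 = 2^1 · 457.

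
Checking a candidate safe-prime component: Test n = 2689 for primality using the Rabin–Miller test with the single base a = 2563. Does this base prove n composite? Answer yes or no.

no

n − 1 = 2688 = 2^7 · 21, so s = 7 and d = 21.
x_0 = 2563^21 mod 2689 = 1331.
x_0 is neither 1 nor 2688, so continue squaring.
x_1 = 1331^2 mod 2689 = 2199.
x_2 = 2199^2 mod 2689 = 779.
x_3 = 779^2 mod 2689 = 1816.
x_4 = 1816^2 mod 2689 = 1142.
x_5 = 1142^2 mod 2689 = 2688.
x_5 ≡ −1, so 2563 is not a witness.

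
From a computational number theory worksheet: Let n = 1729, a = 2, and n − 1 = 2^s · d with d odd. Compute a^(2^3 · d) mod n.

1

n − 1 = 1728 = 2^6 · 27, so s = 6 and d = 27.
x_0 = 2^27 mod 1729 = 645.
x_1 = 645^2 mod 1729 = 1065.
x_2 = 1065^2 mod 1729 = 1.
x_3 = 1^2 mod 1729 = 1.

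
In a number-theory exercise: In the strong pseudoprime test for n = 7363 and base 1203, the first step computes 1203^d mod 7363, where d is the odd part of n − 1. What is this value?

302

n − 1 = 7362 = 2^1 · 3681, so s = 1 and d = 3681.
1203^3681 mod 7363 = 302.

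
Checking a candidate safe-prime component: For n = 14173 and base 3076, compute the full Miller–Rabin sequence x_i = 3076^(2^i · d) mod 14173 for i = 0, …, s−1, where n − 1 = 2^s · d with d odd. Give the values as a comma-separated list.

n − 1 = 14172 = 2^2 · 3543, so s = 2 and d = 3543.
x_0 = 3076^3543 mod 14173 = 12235.
x_1 = 12235^2 mod 14173 = 14172.

12235, 14172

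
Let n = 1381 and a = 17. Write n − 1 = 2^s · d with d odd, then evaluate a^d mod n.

1

n − 1 = 1380 = 2^2 · 345, so s = 2 and d = 345.
17^345 mod 1381 = 1.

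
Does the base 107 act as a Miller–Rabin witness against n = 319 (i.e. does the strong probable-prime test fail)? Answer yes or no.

yes

n − 1 = 318 = 2^1 · 159, so s = 1 and d = 159.
Repeated squaring mod 319: 107^1 ≡ 107, 107^2 ≡ 284, 107^4 ≡ 268, 107^8 ≡ 49, 107^16 ≡ 168, 107^32 ≡ 152, 107^64 ≡ 136, 107^128 ≡ 313.
159 = 128 + 16 + 8 + 4 + 2 + 1, so 107^159 ≡ 313·168·49·268·284·107 ≡ 227 (mod 319).
x_0 = 107^159 mod 319 = 227.
x_0 ∉ {1, 318} and s = 1, so 107 is a Miller–Rabin witness and 319 is composite.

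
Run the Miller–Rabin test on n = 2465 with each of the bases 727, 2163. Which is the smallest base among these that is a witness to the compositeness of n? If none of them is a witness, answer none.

none

n − 1 = 2464 = 2^5 · 77, so s = 5 and d = 77.
Base 727: x_0 = 727^77 mod 2465 = 1322. x_0 is neither 1 nor 2464, so continue squaring. x_1 = 1322^2 mod 2465 = 2464. x_1 ≡ −1, so 727 is not a witness.
Base 2163: x_0 = 2163^77 mod 2465 = 2163. x_0 is neither 1 nor 2464, so continue squaring. x_1 = 2163^2 mod 2465 = 2464. x_1 ≡ −1, so 2163 is not a witness.
No listed base is a witness for 2465.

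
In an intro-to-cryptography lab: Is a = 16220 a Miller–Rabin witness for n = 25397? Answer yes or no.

yes

n − 1 = 25396 = 2^2 · 6349, so s = 2 and d = 6349.
x_0 = 16220^6349 mod 25397 = 18941.
x_0 is neither 1 nor 25396, so continue squaring.
x_1 = 18941^2 mod 25397 = 3459.
Reached i = s−1 = 1 without hitting −1: 16220 is a Miller–Rabin witness and 25397 is composite.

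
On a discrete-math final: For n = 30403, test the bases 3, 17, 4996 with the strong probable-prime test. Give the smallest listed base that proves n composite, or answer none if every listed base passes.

n − 1 = 30402 = 2^1 · 15201, so s = 1 and d = 15201.
Base 3: x_0 = 3^15201 mod 30403 = 30402. x_0 = 30402 ≡ −1, so 3 is not a witness.
Base 17: x_0 = 17^15201 mod 30403 = 30402. x_0 = 30402 ≡ −1, so 17 is not a witness.
Base 4996: x_0 = 4996^15201 mod 30403 = 1. x_0 = 1, so 4996 is not a witness.
No listed base is a witness for 30403.

none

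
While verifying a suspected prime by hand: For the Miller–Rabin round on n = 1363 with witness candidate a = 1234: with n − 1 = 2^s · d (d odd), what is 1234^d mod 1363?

401

n − 1 = 1362 = 2^1 · 681, so s = 1 and d = 681.
Repeated squaring mod 1363: 1234^1 ≡ 1234, 1234^2 ≡ 285, 1234^4 ≡ 808, 1234^8 ≡ 1350, 1234^16 ≡ 169, 1234^32 ≡ 1301, 1234^64 ≡ 1118, 1234^128 ≡ 53, 1234^256 ≡ 83, 1234^512 ≡ 74.
681 = 512 + 128 + 32 + 8 + 1, so 1234^681 ≡ 74·53·1301·1350·1234 ≡ 401 (mod 1363).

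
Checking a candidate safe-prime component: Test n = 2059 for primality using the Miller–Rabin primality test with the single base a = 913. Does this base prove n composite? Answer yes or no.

n − 1 = 2058 = 2^1 · 1029, so s = 1 and d = 1029.
x_0 = 913^1029 mod 2059 = 46.
x_0 ∉ {1, 2058} and s = 1, so 913 is a Miller–Rabin witness and 2059 is composite.

yes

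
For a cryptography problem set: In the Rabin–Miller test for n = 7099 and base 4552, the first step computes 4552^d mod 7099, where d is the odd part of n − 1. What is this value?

2541

n − 1 = 7098 = 2^1 · 3549, so s = 1 and d = 3549.
4552^3549 mod 7099 = 2541.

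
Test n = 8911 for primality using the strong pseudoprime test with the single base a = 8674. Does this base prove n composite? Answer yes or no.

yes

n − 1 = 8910 = 2^1 · 4455, so s = 1 and d = 4455.
x_0 = 8674^4455 mod 8911 = 6364.
x_0 ∉ {1, 8910} and s = 1, so 8674 is a Miller–Rabin witness and 8911 is composite.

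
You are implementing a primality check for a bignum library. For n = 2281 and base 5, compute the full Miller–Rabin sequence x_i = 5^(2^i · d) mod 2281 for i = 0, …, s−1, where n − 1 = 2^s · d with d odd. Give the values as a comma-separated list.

n − 1 = 2280 = 2^3 · 285, so s = 3 and d = 285.
x_0 = 5^285 mod 2281 = 710.
x_1 = 710^2 mod 2281 = 2280.
x_2 = 2280^2 mod 2281 = 1.

710, 2280, 1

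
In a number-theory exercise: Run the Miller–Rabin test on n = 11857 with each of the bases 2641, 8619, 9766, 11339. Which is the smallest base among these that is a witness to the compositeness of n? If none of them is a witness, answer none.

n − 1 = 11856 = 2^4 · 741, so s = 4 and d = 741.
Base 2641: x_0 = 2641^741 mod 11857 = 511. x_0 is neither 1 nor 11856, so continue squaring. x_1 = 511^2 mod 11857 = 267. x_2 = 267^2 mod 11857 = 147. x_3 = 147^2 mod 11857 = 9752. Reached i = s−1 = 3 without hitting −1: 2641 is a Miller–Rabin witness and 11857 is composite.
Base 8619: x_0 = 8619^741 mod 11857 = 11688. x_0 is neither 1 nor 11856, so continue squaring. x_1 = 11688^2 mod 11857 = 4847. x_2 = 4847^2 mod 11857 = 4692. x_3 = 4692^2 mod 11857 = 8272. Reached i = s−1 = 3 without hitting −1: 8619 is a Miller–Rabin witness and 11857 is composite.
Base 9766: x_0 = 9766^741 mod 11857 = 10914. x_0 is neither 1 nor 11856, so continue squaring. x_1 = 10914^2 mod 11857 = 11831. x_2 = 11831^2 mod 11857 = 676. x_3 = 676^2 mod 11857 = 6410. Reached i = s−1 = 3 without hitting −1: 9766 is a Miller–Rabin witness and 11857 is composite.
Base 11339: x_0 = 11339^741 mod 11857 = 961. x_0 is neither 1 nor 11856, so continue squaring. x_1 = 961^2 mod 11857 = 10532. x_2 = 10532^2 mod 11857 = 789. x_3 = 789^2 mod 11857 = 5957. Reached i = s−1 = 3 without hitting −1: 11339 is a Miller–Rabin witness and 11857 is composite.
The smallest witness among the given bases is 2641.

2641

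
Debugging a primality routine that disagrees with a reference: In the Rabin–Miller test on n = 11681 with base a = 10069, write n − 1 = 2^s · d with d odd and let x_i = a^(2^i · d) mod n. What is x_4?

11680

n − 1 = 11680 = 2^5 · 365, so s = 5 and d = 365.
x_0 = 10069^365 mod 11681 = 10946.
x_1 = 10946^2 mod 11681 = 2899.
x_2 = 2899^2 mod 11681 = 5562.
x_3 = 5562^2 mod 11681 = 4556.
x_4 = 4556^2 mod 11681 = 11680.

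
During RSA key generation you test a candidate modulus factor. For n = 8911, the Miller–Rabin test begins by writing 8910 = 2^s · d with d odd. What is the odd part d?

4455

Halving: 8910 → 4455; 4455 is odd.
So 8910 = 2^1 · 4455.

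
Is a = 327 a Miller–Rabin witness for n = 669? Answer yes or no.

yes

n − 1 = 668 = 2^2 · 167, so s = 2 and d = 167.
x_0 = 327^167 mod 669 = 603.
x_0 is neither 1 nor 668, so continue squaring.
x_1 = 603^2 mod 669 = 342.
Reached i = s−1 = 1 without hitting −1: 327 is a Miller–Rabin witness and 669 is composite.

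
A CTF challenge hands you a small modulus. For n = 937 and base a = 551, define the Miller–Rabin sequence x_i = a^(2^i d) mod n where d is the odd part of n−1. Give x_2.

1

n − 1 = 936 = 2^3 · 117, so s = 3 and d = 117.
x_0 = 551^117 mod 937 = 196.
x_1 = 196^2 mod 937 = 936.
x_2 = 936^2 mod 937 = 1.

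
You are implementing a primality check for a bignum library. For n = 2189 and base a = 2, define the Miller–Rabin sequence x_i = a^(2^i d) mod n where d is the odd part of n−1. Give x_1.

n − 1 = 2188 = 2^2 · 547, so s = 2 and d = 547.
x_0 = 2^547 mod 2189 = 876.
x_1 = 876^2 mod 2189 = 1226.

1226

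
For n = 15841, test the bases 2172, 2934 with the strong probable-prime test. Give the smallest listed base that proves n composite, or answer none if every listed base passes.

n − 1 = 15840 = 2^5 · 495, so s = 5 and d = 495.
Base 2172: x_0 = 2172^495 mod 15841 = 1. x_0 = 1, so 2172 is not a witness.
Base 2934: x_0 = 2934^495 mod 15841 = 5643. x_0 is neither 1 nor 15840, so continue squaring. x_1 = 5643^2 mod 15841 = 3039. x_2 = 3039^2 mod 15841 = 218. x_3 = 218^2 mod 15841 = 1. x_3 = 1 but x_2 ≠ ±1, a nontrivial square root of 1 — 2934 is a witness and 15841 is composite.
The smallest witness among the given bases is 2934.

2934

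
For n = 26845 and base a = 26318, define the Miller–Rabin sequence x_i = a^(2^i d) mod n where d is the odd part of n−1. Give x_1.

n − 1 = 26844 = 2^2 · 6711, so s = 2 and d = 6711.
Repeated squaring mod 26845: 26318^1 ≡ 26318, 26318^2 ≡ 9279, 26318^4 ≡ 7926, 26318^8 ≡ 4176, 26318^16 ≡ 16571, 26318^32 ≡ 536, 26318^64 ≡ 18846, 26318^128 ≡ 12366, 26318^256 ≡ 8836, 26318^512 ≡ 9636, 26318^1024 ≡ 22486, 26318^2048 ≡ 21466, 26318^4096 ≡ 21576.
6711 = 4096 + 2048 + 512 + 32 + 16 + 4 + 2 + 1, so 26318^6711 ≡ 21576·21466·9636·536·16571·7926·9279·26318 ≡ 7587 (mod 26845).
x_0 = 7587.
x_1 = 7587^2 mod 26845 = 6889.

6889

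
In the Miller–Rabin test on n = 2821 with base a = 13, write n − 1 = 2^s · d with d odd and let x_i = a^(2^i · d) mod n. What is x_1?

n − 1 = 2820 = 2^2 · 705, so s = 2 and d = 705.
Repeated squaring mod 2821: 13^1 ≡ 13, 13^2 ≡ 169, 13^4 ≡ 351, 13^8 ≡ 1898, 13^16 ≡ 2808, 13^32 ≡ 169, 13^64 ≡ 351, 13^128 ≡ 1898, 13^256 ≡ 2808, 13^512 ≡ 169.
705 = 512 + 128 + 64 + 1, so 13^705 ≡ 169·1898·351·13 ≡ 650 (mod 2821).
x_0 = 650.
x_1 = 650^2 mod 2821 = 2171.

2171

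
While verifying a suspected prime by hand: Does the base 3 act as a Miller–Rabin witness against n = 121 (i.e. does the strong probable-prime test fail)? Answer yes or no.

no

n − 1 = 120 = 2^3 · 15, so s = 3 and d = 15.
By repeated squaring, 3^15 ≡ 1 (mod 121).
x_0 = 3^15 mod 121 = 1.
x_0 = 1, so 3 is not a witness.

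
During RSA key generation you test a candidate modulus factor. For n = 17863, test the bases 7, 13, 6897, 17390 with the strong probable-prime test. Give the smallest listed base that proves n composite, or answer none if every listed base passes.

none

n − 1 = 17862 = 2^1 · 8931, so s = 1 and d = 8931.
Base 7: x_0 = 7^8931 mod 17863 = 1. x_0 = 1, so 7 is not a witness.
Base 13: x_0 = 13^8931 mod 17863 = 1. x_0 = 1, so 13 is not a witness.
Base 6897: x_0 = 6897^8931 mod 17863 = 17862. x_0 = 17862 ≡ −1, so 6897 is not a witness.
Base 17390: x_0 = 17390^8931 mod 17863 = 17862. x_0 = 17862 ≡ −1, so 17390 is not a witness.
No listed base is a witness for 17863.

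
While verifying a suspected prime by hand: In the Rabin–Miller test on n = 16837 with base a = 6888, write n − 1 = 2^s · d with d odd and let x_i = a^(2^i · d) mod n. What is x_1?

n − 1 = 16836 = 2^2 · 4209, so s = 2 and d = 4209.
x_0 = 6888^4209 mod 16837 = 6022.
x_1 = 6022^2 mod 16837 = 14423.

14423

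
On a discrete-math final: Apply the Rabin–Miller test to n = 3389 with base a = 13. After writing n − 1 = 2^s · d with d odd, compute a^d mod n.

1

n − 1 = 3388 = 2^2 · 847, so s = 2 and d = 847.
13^847 mod 3389 = 1.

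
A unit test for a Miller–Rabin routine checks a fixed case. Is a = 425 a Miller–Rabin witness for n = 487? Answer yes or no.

no

n − 1 = 486 = 2^1 · 243, so s = 1 and d = 243.
x_0 = 425^243 mod 487 = 486.
x_0 = 486 ≡ −1, so 425 is not a witness.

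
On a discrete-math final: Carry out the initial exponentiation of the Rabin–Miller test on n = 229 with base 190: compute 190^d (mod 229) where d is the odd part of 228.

n − 1 = 228 = 2^2 · 57, so s = 2 and d = 57.
Repeated squaring mod 229: 190^1 ≡ 190, 190^2 ≡ 147, 190^4 ≡ 83, 190^8 ≡ 19, 190^16 ≡ 132, 190^32 ≡ 20.
57 = 32 + 16 + 8 + 1, so 190^57 ≡ 20·132·19·190 ≡ 107 (mod 229).

107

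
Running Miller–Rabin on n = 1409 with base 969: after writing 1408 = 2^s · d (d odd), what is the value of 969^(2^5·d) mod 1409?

1408

n − 1 = 1408 = 2^7 · 11, so s = 7 and d = 11.
x_0 = 969^11 mod 1409 = 1118.
x_1 = 1118^2 mod 1409 = 141.
x_2 = 141^2 mod 1409 = 155.
x_3 = 155^2 mod 1409 = 72.
x_4 = 72^2 mod 1409 = 957.
x_5 = 957^2 mod 1409 = 1408.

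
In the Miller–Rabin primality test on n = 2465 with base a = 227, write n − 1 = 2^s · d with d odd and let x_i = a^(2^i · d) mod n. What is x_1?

2089

n − 1 = 2464 = 2^5 · 77, so s = 5 and d = 77.
Repeated squaring mod 2465: 227^1 ≡ 227, 227^2 ≡ 2229, 227^4 ≡ 1466, 227^8 ≡ 2141, 227^16 ≡ 1446, 227^32 ≡ 596, 227^64 ≡ 256.
77 = 64 + 8 + 4 + 1, so 227^77 ≡ 256·2141·1466·227 ≡ 1132 (mod 2465).
x_0 = 1132.
x_1 = 1132^2 mod 2465 = 2089.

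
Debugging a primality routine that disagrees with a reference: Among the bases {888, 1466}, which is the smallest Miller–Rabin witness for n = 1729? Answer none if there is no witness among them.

n − 1 = 1728 = 2^6 · 27, so s = 6 and d = 27.
Base 888: x_0 = 888^27 mod 1729 = 1728. x_0 = 1728 ≡ −1, so 888 is not a witness.
Base 1466: x_0 = 1466^27 mod 1729 = 1728. x_0 = 1728 ≡ −1, so 1466 is not a witness.
No listed base is a witness for 1729.

none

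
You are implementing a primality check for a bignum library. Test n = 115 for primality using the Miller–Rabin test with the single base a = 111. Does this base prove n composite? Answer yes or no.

yes

n − 1 = 114 = 2^1 · 57, so s = 1 and d = 57.
x_0 = 111^57 mod 115 = 76.
x_0 ∉ {1, 114} and s = 1, so 111 is a Miller–Rabin witness and 115 is composite.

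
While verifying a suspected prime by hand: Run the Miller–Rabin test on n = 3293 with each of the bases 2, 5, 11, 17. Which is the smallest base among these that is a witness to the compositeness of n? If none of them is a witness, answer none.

2

n − 1 = 3292 = 2^2 · 823, so s = 2 and d = 823.
Base 2: x_0 = 2^823 mod 3293 = 3093. x_0 is neither 1 nor 3292, so continue squaring. x_1 = 3093^2 mod 3293 = 484. Reached i = s−1 = 1 without hitting −1: 2 is a Miller–Rabin witness and 3293 is composite.
Base 5: x_0 = 5^823 mod 3293 = 3095. x_0 is neither 1 nor 3292, so continue squaring. x_1 = 3095^2 mod 3293 = 2981. Reached i = s−1 = 1 without hitting −1: 5 is a Miller–Rabin witness and 3293 is composite.
Base 11: x_0 = 11^823 mod 3293 = 381. x_0 is neither 1 nor 3292, so continue squaring. x_1 = 381^2 mod 3293 = 269. Reached i = s−1 = 1 without hitting −1: 11 is a Miller–Rabin witness and 3293 is composite.
Base 17: x_0 = 17^823 mod 3293 = 2000. x_0 is neither 1 nor 3292, so continue squaring. x_1 = 2000^2 mod 3293 = 2298. Reached i = s−1 = 1 without hitting −1: 17 is a Miller–Rabin witness and 3293 is composite.
The smallest witness among the given bases is 2.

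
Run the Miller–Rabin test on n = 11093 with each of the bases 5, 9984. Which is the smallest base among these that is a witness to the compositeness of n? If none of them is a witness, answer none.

none

n − 1 = 11092 = 2^2 · 2773, so s = 2 and d = 2773.
Base 5: x_0 = 5^2773 mod 11093 = 9585. x_0 is neither 1 nor 11092, so continue squaring. x_1 = 9585^2 mod 11093 = 11092. x_1 ≡ −1, so 5 is not a witness.
Base 9984: x_0 = 9984^2773 mod 11093 = 1508. x_0 is neither 1 nor 11092, so continue squaring. x_1 = 1508^2 mod 11093 = 11092. x_1 ≡ −1, so 9984 is not a witness.
No listed base is a witness for 11093.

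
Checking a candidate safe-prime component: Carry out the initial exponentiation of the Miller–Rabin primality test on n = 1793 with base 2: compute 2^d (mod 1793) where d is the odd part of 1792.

n − 1 = 1792 = 2^8 · 7, so s = 8 and d = 7.
2^7 mod 1793 = 128.

128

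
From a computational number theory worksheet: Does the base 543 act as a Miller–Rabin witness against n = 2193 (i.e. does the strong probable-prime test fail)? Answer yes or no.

yes

n − 1 = 2192 = 2^4 · 137, so s = 4 and d = 137.
x_0 = 543^137 mod 2193 = 1716.
x_0 is neither 1 nor 2192, so continue squaring.
x_1 = 1716^2 mod 2193 = 1650.
x_2 = 1650^2 mod 2193 = 987.
x_3 = 987^2 mod 2193 = 477.
Reached i = s−1 = 3 without hitting −1: 543 is a Miller–Rabin witness and 2193 is composite.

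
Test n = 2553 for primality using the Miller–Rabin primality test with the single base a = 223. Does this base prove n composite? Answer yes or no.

n − 1 = 2552 = 2^3 · 319, so s = 3 and d = 319.
x_0 = 223^319 mod 2553 = 1.
x_0 = 1, so 223 is not a witness.

no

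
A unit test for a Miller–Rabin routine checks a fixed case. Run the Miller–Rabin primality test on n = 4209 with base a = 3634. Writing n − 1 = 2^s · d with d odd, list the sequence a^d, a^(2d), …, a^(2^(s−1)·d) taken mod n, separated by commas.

1909, 3496, 3289, 391

n − 1 = 4208 = 2^4 · 263, so s = 4 and d = 263.
x_0 = 3634^263 mod 4209 = 1909.
x_1 = 1909^2 mod 4209 = 3496.
x_2 = 3496^2 mod 4209 = 3289.
x_3 = 3289^2 mod 4209 = 391.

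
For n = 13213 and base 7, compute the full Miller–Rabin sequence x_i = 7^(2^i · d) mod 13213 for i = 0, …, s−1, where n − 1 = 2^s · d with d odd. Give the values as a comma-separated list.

n − 1 = 13212 = 2^2 · 3303, so s = 2 and d = 3303.
x_0 = 7^3303 mod 13213 = 12651.
x_1 = 12651^2 mod 13213 = 11945.

12651, 11945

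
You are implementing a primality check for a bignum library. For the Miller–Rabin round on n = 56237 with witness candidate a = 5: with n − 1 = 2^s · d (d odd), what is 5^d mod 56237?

51657

n − 1 = 56236 = 2^2 · 14059, so s = 2 and d = 14059.
5^14059 mod 56237 = 51657.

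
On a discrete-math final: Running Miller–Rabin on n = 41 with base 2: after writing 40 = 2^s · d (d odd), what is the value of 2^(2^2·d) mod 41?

1

n − 1 = 40 = 2^3 · 5, so s = 3 and d = 5.
Repeated squaring mod 41: 2^1 ≡ 2, 2^2 ≡ 4, 2^4 ≡ 16.
5 = 4 + 1, so 2^5 ≡ 16·2 ≡ 32 (mod 41).
x_0 = 32.
x_1 = 32^2 mod 41 = 40.
x_2 = 40^2 mod 41 = 1.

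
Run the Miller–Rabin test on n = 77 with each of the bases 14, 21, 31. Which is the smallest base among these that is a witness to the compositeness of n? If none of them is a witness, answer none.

14

n − 1 = 76 = 2^2 · 19, so s = 2 and d = 19.
Base 14: x_0 = 14^19 mod 77 = 70. x_0 is neither 1 nor 76, so continue squaring. x_1 = 70^2 mod 77 = 49. Reached i = s−1 = 1 without hitting −1: 14 is a Miller–Rabin witness and 77 is composite.
Base 21: x_0 = 21^19 mod 77 = 21. x_0 is neither 1 nor 76, so continue squaring. x_1 = 21^2 mod 77 = 56. Reached i = s−1 = 1 without hitting −1: 21 is a Miller–Rabin witness and 77 is composite.
Base 31: x_0 = 31^19 mod 77 = 38. x_0 is neither 1 nor 76, so continue squaring. x_1 = 38^2 mod 77 = 58. Reached i = s−1 = 1 without hitting −1: 31 is a Miller–Rabin witness and 77 is composite.
The smallest witness among the given bases is 14.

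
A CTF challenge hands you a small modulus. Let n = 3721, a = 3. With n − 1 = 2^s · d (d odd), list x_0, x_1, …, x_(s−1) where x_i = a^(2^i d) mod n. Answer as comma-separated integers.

n − 1 = 3720 = 2^3 · 465, so s = 3 and d = 465.
x_0 = 3^465 mod 3721 = 365.
x_1 = 365^2 mod 3721 = 2990.
x_2 = 2990^2 mod 3721 = 2258.

365, 2990, 2258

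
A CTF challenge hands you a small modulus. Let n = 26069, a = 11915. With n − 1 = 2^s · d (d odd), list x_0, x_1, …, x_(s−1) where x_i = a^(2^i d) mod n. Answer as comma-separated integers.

18666, 7371

n − 1 = 26068 = 2^2 · 6517, so s = 2 and d = 6517.
x_0 = 11915^6517 mod 26069 = 18666.
x_1 = 18666^2 mod 26069 = 7371.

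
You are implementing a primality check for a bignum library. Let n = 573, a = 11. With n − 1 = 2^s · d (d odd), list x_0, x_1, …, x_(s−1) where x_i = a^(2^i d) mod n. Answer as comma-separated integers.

275, 562

n − 1 = 572 = 2^2 · 143, so s = 2 and d = 143.
x_0 = 11^143 mod 573 = 275.
x_1 = 275^2 mod 573 = 562.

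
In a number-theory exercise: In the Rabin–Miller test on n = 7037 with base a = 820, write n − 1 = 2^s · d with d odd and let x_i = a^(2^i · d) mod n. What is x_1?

2250

n − 1 = 7036 = 2^2 · 1759, so s = 2 and d = 1759.
x_0 = 820^1759 mod 7037 = 1991.
x_1 = 1991^2 mod 7037 = 2250.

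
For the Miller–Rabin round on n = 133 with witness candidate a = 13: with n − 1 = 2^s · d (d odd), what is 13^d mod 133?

n − 1 = 132 = 2^2 · 33, so s = 2 and d = 33.
13^33 mod 133 = 27.

27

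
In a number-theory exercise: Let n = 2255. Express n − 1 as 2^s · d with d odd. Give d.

Halving: 2254 → 1127; 1127 is odd.
So 2254 = 2^1 · 1127.

1127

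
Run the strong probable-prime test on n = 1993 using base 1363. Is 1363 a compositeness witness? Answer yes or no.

n − 1 = 1992 = 2^3 · 249, so s = 3 and d = 249.
x_0 = 1363^249 mod 1993 = 834.
x_0 is neither 1 nor 1992, so continue squaring.
x_1 = 834^2 mod 1993 = 1992.
x_1 ≡ −1, so 1363 is not a witness.

no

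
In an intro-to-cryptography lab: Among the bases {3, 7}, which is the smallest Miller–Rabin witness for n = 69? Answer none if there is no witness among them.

n − 1 = 68 = 2^2 · 17, so s = 2 and d = 17.
Base 3: x_0 = 3^17 mod 69 = 39. x_0 is neither 1 nor 68, so continue squaring. x_1 = 39^2 mod 69 = 3. Reached i = s−1 = 1 without hitting −1: 3 is a Miller–Rabin witness and 69 is composite.
Base 7: x_0 = 7^17 mod 69 = 19. x_0 is neither 1 nor 68, so continue squaring. x_1 = 19^2 mod 69 = 16. Reached i = s−1 = 1 without hitting −1: 7 is a Miller–Rabin witness and 69 is composite.
The smallest witness among the given bases is 3.

3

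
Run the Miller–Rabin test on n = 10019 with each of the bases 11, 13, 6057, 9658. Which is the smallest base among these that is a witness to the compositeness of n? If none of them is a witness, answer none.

n − 1 = 10018 = 2^1 · 5009, so s = 1 and d = 5009.
Base 11: x_0 = 11^5009 mod 10019 = 2816. x_0 ∉ {1, 10018} and s = 1, so 11 is a Miller–Rabin witness and 10019 is composite.
Base 13: x_0 = 13^5009 mod 10019 = 9139. x_0 ∉ {1, 10018} and s = 1, so 13 is a Miller–Rabin witness and 10019 is composite.
Base 6057: x_0 = 6057^5009 mod 10019 = 2329. x_0 ∉ {1, 10018} and s = 1, so 6057 is a Miller–Rabin witness and 10019 is composite.
Base 9658: x_0 = 9658^5009 mod 10019 = 4190. x_0 ∉ {1, 10018} and s = 1, so 9658 is a Miller–Rabin witness and 10019 is composite.
The smallest witness among the given bases is 11.

11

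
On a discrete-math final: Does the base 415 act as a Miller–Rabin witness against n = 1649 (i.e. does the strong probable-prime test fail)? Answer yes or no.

n − 1 = 1648 = 2^4 · 103, so s = 4 and d = 103.
Repeated squaring mod 1649: 415^1 ≡ 415, 415^2 ≡ 729, 415^4 ≡ 463, 415^8 ≡ 1648, 415^16 ≡ 1, 415^32 ≡ 1, 415^64 ≡ 1.
103 = 64 + 32 + 4 + 2 + 1, so 415^103 ≡ 1·1·463·729·415 ≡ 1049 (mod 1649).
x_0 = 415^103 mod 1649 = 1049.
x_0 is neither 1 nor 1648, so continue squaring.
x_1 = 1049^2 mod 1649 = 518.
x_2 = 518^2 mod 1649 = 1186.
x_3 = 1186^2 mod 1649 = 1648.
x_3 ≡ −1, so 415 is not a witness.

no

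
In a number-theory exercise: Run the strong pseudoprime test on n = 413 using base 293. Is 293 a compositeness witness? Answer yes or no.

yes

n − 1 = 412 = 2^2 · 103, so s = 2 and d = 103.
x_0 = 293^103 mod 413 = 223.
x_0 is neither 1 nor 412, so continue squaring.
x_1 = 223^2 mod 413 = 169.
Reached i = s−1 = 1 without hitting −1: 293 is a Miller–Rabin witness and 413 is composite.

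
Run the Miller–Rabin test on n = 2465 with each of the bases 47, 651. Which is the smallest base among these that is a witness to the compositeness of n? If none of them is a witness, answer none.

651

n − 1 = 2464 = 2^5 · 77, so s = 5 and d = 77.
Base 47: x_0 = 47^77 mod 2465 = 302. x_0 is neither 1 nor 2464, so continue squaring. x_1 = 302^2 mod 2465 = 2464. x_1 ≡ −1, so 47 is not a witness.
Base 651: x_0 = 651^77 mod 2465 = 666. x_0 is neither 1 nor 2464, so continue squaring. x_1 = 666^2 mod 2465 = 2321. x_2 = 2321^2 mod 2465 = 1016. x_3 = 1016^2 mod 2465 = 1886. x_4 = 1886^2 mod 2465 = 1. x_4 = 1 but x_3 ≠ ±1, a nontrivial square root of 1 — 651 is a witness and 2465 is composite.
The smallest witness among the given bases is 651.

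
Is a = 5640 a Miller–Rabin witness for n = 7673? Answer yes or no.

no

n − 1 = 7672 = 2^3 · 959, so s = 3 and d = 959.
Repeated squaring mod 7673: 5640^1 ≡ 5640, 5640^2 ≡ 5015, 5640^4 ≡ 5804, 5640^8 ≡ 1946, 5640^16 ≡ 4127, 5640^32 ≡ 5742, 5640^64 ≡ 7356, 5640^128 ≡ 740, 5640^256 ≡ 2817, 5640^512 ≡ 1607.
959 = 512 + 256 + 128 + 32 + 16 + 8 + 4 + 2 + 1, so 5640^959 ≡ 1607·2817·740·5742·4127·1946·5804·5015·5640 ≡ 7396 (mod 7673).
x_0 = 5640^959 mod 7673 = 7396.
x_0 is neither 1 nor 7672, so continue squaring.
x_1 = 7396^2 mod 7673 = 7672.
x_1 ≡ −1, so 5640 is not a witness.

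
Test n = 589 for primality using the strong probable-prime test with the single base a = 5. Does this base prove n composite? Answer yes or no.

n − 1 = 588 = 2^2 · 147, so s = 2 and d = 147.
x_0 = 5^147 mod 589 = 125.
x_0 is neither 1 nor 588, so continue squaring.
x_1 = 125^2 mod 589 = 311.
Reached i = s−1 = 1 without hitting −1: 5 is a Miller–Rabin witness and 589 is composite.

yes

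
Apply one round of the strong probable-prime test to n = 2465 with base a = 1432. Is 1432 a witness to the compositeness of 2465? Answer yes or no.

no

n − 1 = 2464 = 2^5 · 77, so s = 5 and d = 77.
x_0 = 1432^77 mod 2465 = 1177.
x_0 is neither 1 nor 2464, so continue squaring.
x_1 = 1177^2 mod 2465 = 2464.
x_1 ≡ −1, so 1432 is not a witness.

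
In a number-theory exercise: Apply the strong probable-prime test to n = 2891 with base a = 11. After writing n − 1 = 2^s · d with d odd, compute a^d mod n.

975

n − 1 = 2890 = 2^1 · 1445, so s = 1 and d = 1445.
11^1445 mod 2891 = 975.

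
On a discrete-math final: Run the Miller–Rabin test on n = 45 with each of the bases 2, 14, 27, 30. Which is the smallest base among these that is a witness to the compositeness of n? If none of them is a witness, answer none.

2

n − 1 = 44 = 2^2 · 11, so s = 2 and d = 11.
Base 2: x_0 = 2^11 mod 45 = 23. x_0 is neither 1 nor 44, so continue squaring. x_1 = 23^2 mod 45 = 34. Reached i = s−1 = 1 without hitting −1: 2 is a Miller–Rabin witness and 45 is composite.
Base 14: x_0 = 14^11 mod 45 = 29. x_0 is neither 1 nor 44, so continue squaring. x_1 = 29^2 mod 45 = 31. Reached i = s−1 = 1 without hitting −1: 14 is a Miller–Rabin witness and 45 is composite.
Base 27: x_0 = 27^11 mod 45 = 18. x_0 is neither 1 nor 44, so continue squaring. x_1 = 18^2 mod 45 = 9. Reached i = s−1 = 1 without hitting −1: 27 is a Miller–Rabin witness and 45 is composite.
Base 30: x_0 = 30^11 mod 45 = 0. x_0 is neither 1 nor 44, so continue squaring. x_1 = 0^2 mod 45 = 0. Reached i = s−1 = 1 without hitting −1: 30 is a Miller–Rabin witness and 45 is composite.
The smallest witness among the given bases is 2.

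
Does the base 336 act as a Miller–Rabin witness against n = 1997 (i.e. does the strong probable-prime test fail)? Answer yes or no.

no

n − 1 = 1996 = 2^2 · 499, so s = 2 and d = 499.
x_0 = 336^499 mod 1997 = 412.
x_0 is neither 1 nor 1996, so continue squaring.
x_1 = 412^2 mod 1997 = 1996.
x_1 ≡ −1, so 336 is not a witness.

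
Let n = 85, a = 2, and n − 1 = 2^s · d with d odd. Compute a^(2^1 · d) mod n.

n − 1 = 84 = 2^2 · 21, so s = 2 and d = 21.
By repeated squaring, 2^21 ≡ 32 (mod 85).
x_0 = 32.
x_1 = 32^2 mod 85 = 4.

4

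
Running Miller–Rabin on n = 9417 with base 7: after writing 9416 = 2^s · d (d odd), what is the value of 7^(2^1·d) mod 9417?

n − 1 = 9416 = 2^3 · 1177, so s = 3 and d = 1177.
x_0 = 7^1177 mod 9417 = 7.
x_1 = 7^2 mod 9417 = 49.

49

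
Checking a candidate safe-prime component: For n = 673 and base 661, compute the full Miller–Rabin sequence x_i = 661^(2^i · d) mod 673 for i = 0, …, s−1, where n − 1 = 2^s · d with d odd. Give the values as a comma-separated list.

n − 1 = 672 = 2^5 · 21, so s = 5 and d = 21.
x_0 = 661^21 mod 673 = 615.
x_1 = 615^2 mod 673 = 672.
x_2 = 672^2 mod 673 = 1.
x_3 = 1^2 mod 673 = 1.
x_4 = 1^2 mod 673 = 1.

615, 672, 1, 1, 1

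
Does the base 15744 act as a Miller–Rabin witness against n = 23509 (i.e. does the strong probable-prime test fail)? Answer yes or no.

n − 1 = 23508 = 2^2 · 5877, so s = 2 and d = 5877.
x_0 = 15744^5877 mod 23509 = 16441.
x_0 is neither 1 nor 23508, so continue squaring.
x_1 = 16441^2 mod 23509 = 23508.
x_1 ≡ −1, so 15744 is not a witness.

no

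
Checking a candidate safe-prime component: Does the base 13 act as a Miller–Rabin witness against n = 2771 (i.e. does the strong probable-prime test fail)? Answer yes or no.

yes

n − 1 = 2770 = 2^1 · 1385, so s = 1 and d = 1385.
x_0 = 13^1385 mod 2771 = 1475.
x_0 ∉ {1, 2770} and s = 1, so 13 is a Miller–Rabin witness and 2771 is composite.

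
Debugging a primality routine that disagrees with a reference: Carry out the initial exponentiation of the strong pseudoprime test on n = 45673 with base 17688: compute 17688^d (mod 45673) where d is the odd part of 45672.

n − 1 = 45672 = 2^3 · 5709, so s = 3 and d = 5709.
By repeated squaring, 17688^5709 ≡ 14021 (mod 45673).

14021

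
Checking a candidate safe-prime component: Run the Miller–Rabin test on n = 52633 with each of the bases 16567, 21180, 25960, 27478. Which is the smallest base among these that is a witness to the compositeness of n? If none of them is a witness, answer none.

21180

n − 1 = 52632 = 2^3 · 6579, so s = 3 and d = 6579.
Base 16567: x_0 = 16567^6579 mod 52633 = 52632. x_0 = 52632 ≡ −1, so 16567 is not a witness.
Base 21180: x_0 = 21180^6579 mod 52633 = 36770. x_0 is neither 1 nor 52632, so continue squaring. x_1 = 36770^2 mod 52633 = 49029. x_2 = 49029^2 mod 52633 = 41098. Reached i = s−1 = 2 without hitting −1: 21180 is a Miller–Rabin witness and 52633 is composite.
Base 25960: x_0 = 25960^6579 mod 52633 = 15863. x_0 is neither 1 nor 52632, so continue squaring. x_1 = 15863^2 mod 52633 = 49029. x_2 = 49029^2 mod 52633 = 41098. Reached i = s−1 = 2 without hitting −1: 25960 is a Miller–Rabin witness and 52633 is composite.
Base 27478: x_0 = 27478^6579 mod 52633 = 720. x_0 is neither 1 nor 52632, so continue squaring. x_1 = 720^2 mod 52633 = 44703. x_2 = 44703^2 mod 52633 = 41098. Reached i = s−1 = 2 without hitting −1: 27478 is a Miller–Rabin witness and 52633 is composite.
The smallest witness among the given bases is 21180.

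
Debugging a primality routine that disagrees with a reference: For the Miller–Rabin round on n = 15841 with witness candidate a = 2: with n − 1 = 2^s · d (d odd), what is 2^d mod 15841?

1

n − 1 = 15840 = 2^5 · 495, so s = 5 and d = 495.
2^495 mod 15841 = 1.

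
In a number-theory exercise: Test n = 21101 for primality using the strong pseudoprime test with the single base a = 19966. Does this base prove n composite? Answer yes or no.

no

n − 1 = 21100 = 2^2 · 5275, so s = 2 and d = 5275.
Repeated squaring mod 21101: 19966^1 ≡ 19966, 19966^2 ≡ 1064, 19966^4 ≡ 13743, 19966^8 ≡ 16099, 19966^16 ≡ 15319, 19966^32 ≡ 7540, 19966^64 ≡ 5506, 19966^128 ≡ 15000, 19966^256 ≡ 37, 19966^512 ≡ 1369, 19966^1024 ≡ 17273, 19966^2048 ≡ 9490, 19966^4096 ≡ 1032.
5275 = 4096 + 1024 + 128 + 16 + 8 + 2 + 1, so 19966^5275 ≡ 1032·17273·15000·15319·16099·1064·19966 ≡ 8271 (mod 21101).
x_0 = 19966^5275 mod 21101 = 8271.
x_0 is neither 1 nor 21100, so continue squaring.
x_1 = 8271^2 mod 21101 = 21100.
x_1 ≡ −1, so 19966 is not a witness.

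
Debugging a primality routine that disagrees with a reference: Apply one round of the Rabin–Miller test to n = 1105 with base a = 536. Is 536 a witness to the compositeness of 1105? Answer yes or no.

n − 1 = 1104 = 2^4 · 69, so s = 4 and d = 69.
Repeated squaring mod 1105: 536^1 ≡ 536, 536^2 ≡ 1101, 536^4 ≡ 16, 536^8 ≡ 256, 536^16 ≡ 341, 536^32 ≡ 256, 536^64 ≡ 341.
69 = 64 + 4 + 1, so 536^69 ≡ 341·16·536 ≡ 586 (mod 1105).
x_0 = 536^69 mod 1105 = 586.
x_0 is neither 1 nor 1104, so continue squaring.
x_1 = 586^2 mod 1105 = 846.
x_2 = 846^2 mod 1105 = 781.
x_3 = 781^2 mod 1105 = 1.
x_3 = 1 but x_2 ≠ ±1, a nontrivial square root of 1 — 536 is a witness and 1105 is composite.

yes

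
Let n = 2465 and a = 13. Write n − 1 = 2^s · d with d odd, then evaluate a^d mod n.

608

n − 1 = 2464 = 2^5 · 77, so s = 5 and d = 77.
Repeated squaring mod 2465: 13^1 ≡ 13, 13^2 ≡ 169, 13^4 ≡ 1446, 13^8 ≡ 596, 13^16 ≡ 256, 13^32 ≡ 1446, 13^64 ≡ 596.
77 = 64 + 8 + 4 + 1, so 13^77 ≡ 596·596·1446·13 ≡ 608 (mod 2465).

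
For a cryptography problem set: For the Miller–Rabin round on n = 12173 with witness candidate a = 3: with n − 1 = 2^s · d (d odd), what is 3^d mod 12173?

11399

n − 1 = 12172 = 2^2 · 3043, so s = 2 and d = 3043.
3^3043 mod 12173 = 11399.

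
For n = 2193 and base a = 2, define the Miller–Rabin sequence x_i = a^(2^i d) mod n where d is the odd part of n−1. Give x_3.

919

n − 1 = 2192 = 2^4 · 137, so s = 4 and d = 137.
x_0 = 2^137 mod 2193 = 1532.
x_1 = 1532^2 mod 2193 = 514.
x_2 = 514^2 mod 2193 = 1036.
x_3 = 1036^2 mod 2193 = 919.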